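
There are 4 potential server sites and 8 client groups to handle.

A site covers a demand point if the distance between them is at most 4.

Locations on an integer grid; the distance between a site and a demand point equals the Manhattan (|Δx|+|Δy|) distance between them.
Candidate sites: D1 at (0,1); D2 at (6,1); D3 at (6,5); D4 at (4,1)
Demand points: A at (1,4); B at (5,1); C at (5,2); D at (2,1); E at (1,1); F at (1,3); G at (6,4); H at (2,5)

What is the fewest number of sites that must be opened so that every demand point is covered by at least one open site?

3

Coverage sets (demand points within 4 of each site):
  D1: {A, D, E, F}
  D2: {B, C, D, G}
  D3: {C, G, H}
  D4: {B, C, D, E}
No 2 sites suffice: every size-2 union leaves at least one demand point uncovered.
But {D1, D2, D3} covers everything, so the minimum is 3.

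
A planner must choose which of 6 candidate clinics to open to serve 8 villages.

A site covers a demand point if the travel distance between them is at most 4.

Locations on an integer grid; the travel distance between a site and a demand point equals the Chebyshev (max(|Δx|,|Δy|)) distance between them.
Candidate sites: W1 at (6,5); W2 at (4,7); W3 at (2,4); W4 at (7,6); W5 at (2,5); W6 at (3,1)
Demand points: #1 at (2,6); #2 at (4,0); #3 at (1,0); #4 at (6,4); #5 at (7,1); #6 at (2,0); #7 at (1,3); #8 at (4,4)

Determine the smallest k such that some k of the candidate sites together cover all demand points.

Coverage sets (demand points within 4 of each site):
  W1: {#1, #4, #5, #8}
  W2: {#1, #4, #7, #8}
  W3: {#1, #2, #3, #4, #6, #7, #8}
  W4: {#4, #8}
  W5: {#1, #4, #7, #8}
  W6: {#2, #3, #4, #5, #6, #7, #8}
No single site covers all 8 demand points.
But {W1, W3} covers everything, so the minimum is 2.

2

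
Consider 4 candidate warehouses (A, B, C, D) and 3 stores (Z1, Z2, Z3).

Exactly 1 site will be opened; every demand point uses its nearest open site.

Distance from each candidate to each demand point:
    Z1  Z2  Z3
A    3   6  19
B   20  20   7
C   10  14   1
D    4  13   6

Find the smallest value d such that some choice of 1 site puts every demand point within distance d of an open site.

Open {D}.
  Farthest demand point is Z2 at distance 13 (to D); all others are ≤ 13.
With {C} the worst case is 14.
With {A} the worst case is 19.
No size-1 selection achieves below 13.

13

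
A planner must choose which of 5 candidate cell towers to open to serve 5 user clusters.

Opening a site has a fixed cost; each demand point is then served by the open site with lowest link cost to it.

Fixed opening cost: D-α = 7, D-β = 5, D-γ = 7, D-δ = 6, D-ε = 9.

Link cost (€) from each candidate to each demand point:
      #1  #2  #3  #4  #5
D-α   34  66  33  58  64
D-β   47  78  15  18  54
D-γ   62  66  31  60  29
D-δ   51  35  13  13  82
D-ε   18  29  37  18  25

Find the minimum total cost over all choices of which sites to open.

113

Open {D-δ, D-ε}: assign each demand point to its cheapest open site.
  #1→D-ε 18, #2→D-ε 29, #3→D-δ 13, #4→D-δ 13, #5→D-ε 25
  link cost 98, fixed 15 → total 113.
Compare {D-β, D-δ, D-ε}: link cost 98 + fixed 20 = 118.
Compare {D-β, D-ε}: link cost 105 + fixed 14 = 119.
Compare {D-α, D-δ, D-ε}: link cost 98 + fixed 22 = 120.
All other subsets cost ≥ 118. Minimum total cost: 113.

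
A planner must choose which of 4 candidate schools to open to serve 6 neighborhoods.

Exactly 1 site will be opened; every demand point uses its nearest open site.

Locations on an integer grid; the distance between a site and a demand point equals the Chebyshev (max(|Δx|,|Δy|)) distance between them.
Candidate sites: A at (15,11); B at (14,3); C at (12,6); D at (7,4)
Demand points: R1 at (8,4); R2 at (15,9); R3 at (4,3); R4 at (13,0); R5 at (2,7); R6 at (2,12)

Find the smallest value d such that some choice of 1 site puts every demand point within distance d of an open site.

8

Open {D}.
  Farthest demand point is R2 at distance 8 (to D); all others are ≤ 8.
With {C} the worst case is 10.
With {B} the worst case is 12.
No size-1 selection achieves below 8.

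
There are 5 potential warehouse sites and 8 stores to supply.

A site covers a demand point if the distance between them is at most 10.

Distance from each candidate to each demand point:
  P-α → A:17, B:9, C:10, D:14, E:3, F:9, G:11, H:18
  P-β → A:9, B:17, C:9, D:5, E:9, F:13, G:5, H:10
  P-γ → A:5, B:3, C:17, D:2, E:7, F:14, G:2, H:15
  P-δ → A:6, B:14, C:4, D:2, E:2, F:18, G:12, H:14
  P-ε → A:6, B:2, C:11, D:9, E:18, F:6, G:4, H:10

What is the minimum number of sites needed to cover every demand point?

Coverage sets (demand points within 10 of each site):
  P-α: {B, C, E, F}
  P-β: {A, C, D, E, G, H}
  P-γ: {A, B, D, E, G}
  P-δ: {A, C, D, E}
  P-ε: {A, B, D, F, G, H}
No single site covers all 8 demand points.
But {P-α, P-β} covers everything, so the minimum is 2.

2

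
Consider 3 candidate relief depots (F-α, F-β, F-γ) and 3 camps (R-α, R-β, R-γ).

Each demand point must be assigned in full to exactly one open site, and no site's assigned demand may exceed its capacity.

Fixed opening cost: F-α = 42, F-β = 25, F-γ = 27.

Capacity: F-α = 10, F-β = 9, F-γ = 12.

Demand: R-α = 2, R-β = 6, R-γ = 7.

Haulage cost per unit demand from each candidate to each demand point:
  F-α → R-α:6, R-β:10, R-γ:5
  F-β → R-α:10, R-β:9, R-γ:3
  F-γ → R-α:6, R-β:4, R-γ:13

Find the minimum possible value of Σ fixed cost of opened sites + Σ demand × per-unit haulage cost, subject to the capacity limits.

109

Open {F-β, F-γ}; cheapest assignment that respects the capacities:
  F-β (cap 9, load 7): R-γ — cost 7×3 = 21
  F-γ (cap 12, load 8): R-α, R-β — cost 2×6 + 6×4 = 36
  Shipping 57, fixed 52 → total 109.
  Any other capacity-feasible assignment to {F-β, F-γ} ships for at least 57.
Compare {F-α, F-γ}: its best feasible assignment gives total 140.
Compare {F-α, F-β, F-γ}: its best feasible assignment gives total 151.
Every other set of open sites that can feasibly serve all demand totals ≥ 140 even under its best assignment. Minimum: 109.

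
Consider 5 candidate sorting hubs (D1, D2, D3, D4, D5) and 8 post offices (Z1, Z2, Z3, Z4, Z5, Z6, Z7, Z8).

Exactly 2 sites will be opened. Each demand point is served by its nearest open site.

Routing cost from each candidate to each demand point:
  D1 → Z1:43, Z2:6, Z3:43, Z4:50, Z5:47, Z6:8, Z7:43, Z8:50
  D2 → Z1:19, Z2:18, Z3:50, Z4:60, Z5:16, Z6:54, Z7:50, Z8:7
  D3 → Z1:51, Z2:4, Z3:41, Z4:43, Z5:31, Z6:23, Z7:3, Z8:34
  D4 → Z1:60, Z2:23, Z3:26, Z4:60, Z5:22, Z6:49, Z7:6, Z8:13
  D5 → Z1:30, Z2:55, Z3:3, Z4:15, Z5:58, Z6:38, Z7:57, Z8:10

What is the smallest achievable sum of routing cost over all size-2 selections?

Open {D3, D5}.
  Z1→D5 30, Z2→D3 4, Z3→D5 3, Z4→D5 15, Z5→D3 31, Z6→D3 23, Z7→D3 3, Z8→D5 10  ⇒ total 119.
Compare {D4, D5}: total 147.
Compare {D2, D3}: total 156.
No size-2 selection does better; minimum is 119.

119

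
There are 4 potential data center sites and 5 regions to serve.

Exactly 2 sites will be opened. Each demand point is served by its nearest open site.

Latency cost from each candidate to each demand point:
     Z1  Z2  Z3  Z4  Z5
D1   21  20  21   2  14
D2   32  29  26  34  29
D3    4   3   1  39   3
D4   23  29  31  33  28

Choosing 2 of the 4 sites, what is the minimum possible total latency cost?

13

Open {D1, D3}.
  Z1→D3 4, Z2→D3 3, Z3→D3 1, Z4→D1 2, Z5→D3 3  ⇒ total 13.
Compare {D3, D4}: total 44.
Compare {D2, D3}: total 45.
No size-2 selection does better; minimum is 13.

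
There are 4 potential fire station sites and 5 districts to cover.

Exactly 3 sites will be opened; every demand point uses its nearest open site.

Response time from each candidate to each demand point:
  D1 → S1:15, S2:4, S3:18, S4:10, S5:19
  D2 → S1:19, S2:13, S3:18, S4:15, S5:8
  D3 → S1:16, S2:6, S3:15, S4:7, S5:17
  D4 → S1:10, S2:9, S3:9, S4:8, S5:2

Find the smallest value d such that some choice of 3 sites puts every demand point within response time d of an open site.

Open {D1, D2, D4}.
  Farthest demand point is S1 at response time 10 (to D4); all others are ≤ 10.
With {D1, D3, D4} the worst case is 10.
With {D2, D3, D4} the worst case is 10.
No size-3 selection achieves below 10.

10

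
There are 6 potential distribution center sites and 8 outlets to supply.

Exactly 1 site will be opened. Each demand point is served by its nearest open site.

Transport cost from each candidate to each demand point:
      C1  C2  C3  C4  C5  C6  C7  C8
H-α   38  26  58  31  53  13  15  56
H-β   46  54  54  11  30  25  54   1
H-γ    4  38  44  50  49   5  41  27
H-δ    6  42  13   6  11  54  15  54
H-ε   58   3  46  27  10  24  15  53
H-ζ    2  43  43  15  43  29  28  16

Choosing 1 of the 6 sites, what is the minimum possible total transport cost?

Open {H-δ}.
  C1→H-δ 6, C2→H-δ 42, C3→H-δ 13, C4→H-δ 6, C5→H-δ 11, C6→H-δ 54, C7→H-δ 15, C8→H-δ 54  ⇒ total 201.
Compare {H-ζ}: total 219.
Compare {H-ε}: total 236.
No size-1 selection does better; minimum is 201.

201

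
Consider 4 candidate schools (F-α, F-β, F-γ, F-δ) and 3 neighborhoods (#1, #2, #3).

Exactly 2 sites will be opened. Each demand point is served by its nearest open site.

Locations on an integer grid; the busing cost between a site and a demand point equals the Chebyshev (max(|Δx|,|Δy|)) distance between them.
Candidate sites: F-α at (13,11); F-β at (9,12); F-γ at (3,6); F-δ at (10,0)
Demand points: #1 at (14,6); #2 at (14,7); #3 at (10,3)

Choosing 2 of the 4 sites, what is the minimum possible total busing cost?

12

Open {F-α, F-δ}.
  #1→F-α 5, #2→F-α 4, #3→F-δ 3  ⇒ total 12.
Compare {F-β, F-δ}: total 14.
Compare {F-α, F-γ}: total 16.
No size-2 selection does better; minimum is 12.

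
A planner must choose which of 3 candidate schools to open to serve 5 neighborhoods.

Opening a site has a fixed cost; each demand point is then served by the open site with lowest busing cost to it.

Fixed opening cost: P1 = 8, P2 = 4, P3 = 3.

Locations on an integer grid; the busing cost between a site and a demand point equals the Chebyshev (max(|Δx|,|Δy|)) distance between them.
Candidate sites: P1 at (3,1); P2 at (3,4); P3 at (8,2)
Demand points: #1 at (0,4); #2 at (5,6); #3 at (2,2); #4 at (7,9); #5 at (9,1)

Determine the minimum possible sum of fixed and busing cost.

Open {P2, P3}: assign each demand point to its cheapest open site.
  #1→P2 3, #2→P2 2, #3→P2 2, #4→P2 5, #5→P3 1
  busing cost 13, fixed 7 → total 20.
Compare {P2}: busing cost 18 + fixed 4 = 22.
Compare {P1, P3}: busing cost 16 + fixed 11 = 27.
Compare {P1, P2, P3}: busing cost 12 + fixed 15 = 27.
All other subsets cost ≥ 22. Minimum total cost: 20.

20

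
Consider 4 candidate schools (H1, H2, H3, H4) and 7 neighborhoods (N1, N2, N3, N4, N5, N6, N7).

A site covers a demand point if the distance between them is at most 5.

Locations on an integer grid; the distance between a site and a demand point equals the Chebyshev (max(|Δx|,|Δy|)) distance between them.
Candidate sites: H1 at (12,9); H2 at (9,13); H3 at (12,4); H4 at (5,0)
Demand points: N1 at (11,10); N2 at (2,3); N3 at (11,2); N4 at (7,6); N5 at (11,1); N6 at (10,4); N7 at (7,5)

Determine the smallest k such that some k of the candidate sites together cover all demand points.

Coverage sets (demand points within 5 of each site):
  H1: {N1, N4, N6, N7}
  H2: {N1}
  H3: {N3, N4, N5, N6, N7}
  H4: {N2, N6, N7}
No 2 sites suffice: every size-2 union leaves at least one demand point uncovered.
But {H1, H3, H4} covers everything, so the minimum is 3.

3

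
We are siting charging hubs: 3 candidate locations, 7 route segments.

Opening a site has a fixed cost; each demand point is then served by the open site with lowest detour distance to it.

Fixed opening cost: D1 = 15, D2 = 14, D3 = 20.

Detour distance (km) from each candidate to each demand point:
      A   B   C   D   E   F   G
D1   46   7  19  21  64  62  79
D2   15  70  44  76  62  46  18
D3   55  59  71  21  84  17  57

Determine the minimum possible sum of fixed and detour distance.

208

Open {D1, D2, D3}: assign each demand point to its cheapest open site.
  A→D2 15, B→D1 7, C→D1 19, D→D1 21, E→D2 62, F→D3 17, G→D2 18
  detour distance 159, fixed 49 → total 208.
Compare {D1, D2}: detour distance 188 + fixed 29 = 217.
Compare {D1, D3}: detour distance 231 + fixed 35 = 266.
Compare {D2, D3}: detour distance 236 + fixed 34 = 270.
All other subsets cost ≥ 217. Minimum total cost: 208.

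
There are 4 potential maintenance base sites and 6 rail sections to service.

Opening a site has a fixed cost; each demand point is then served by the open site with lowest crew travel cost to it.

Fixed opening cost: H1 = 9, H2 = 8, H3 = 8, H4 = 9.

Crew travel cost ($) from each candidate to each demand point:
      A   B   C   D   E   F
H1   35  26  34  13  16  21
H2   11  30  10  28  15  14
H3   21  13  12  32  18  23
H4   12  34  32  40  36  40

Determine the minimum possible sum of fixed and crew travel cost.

Open {H1, H2, H3}: assign each demand point to its cheapest open site.
  A→H2 11, B→H3 13, C→H2 10, D→H1 13, E→H2 15, F→H2 14
  crew travel cost 76, fixed 25 → total 101.
Compare {H1, H2}: crew travel cost 89 + fixed 17 = 106.
Compare {H2, H3}: crew travel cost 91 + fixed 16 = 107.
Compare {H1, H2, H3, H4}: crew travel cost 76 + fixed 34 = 110.
All other subsets cost ≥ 106. Minimum total cost: 101.

101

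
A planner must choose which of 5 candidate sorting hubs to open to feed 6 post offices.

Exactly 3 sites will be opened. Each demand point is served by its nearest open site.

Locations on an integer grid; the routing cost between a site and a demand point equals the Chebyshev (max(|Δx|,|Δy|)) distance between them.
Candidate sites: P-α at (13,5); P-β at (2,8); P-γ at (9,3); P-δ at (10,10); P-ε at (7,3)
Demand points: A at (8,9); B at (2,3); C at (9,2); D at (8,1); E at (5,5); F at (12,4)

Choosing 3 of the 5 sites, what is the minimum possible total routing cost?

14

Open {P-α, P-δ, P-ε}.
  A→P-δ 2, B→P-ε 5, C→P-ε 2, D→P-ε 2, E→P-ε 2, F→P-α 1  ⇒ total 14.
Compare {P-γ, P-δ, P-ε}: total 15.
Compare {P-α, P-γ, P-ε}: total 16.
No size-3 selection does better; minimum is 14.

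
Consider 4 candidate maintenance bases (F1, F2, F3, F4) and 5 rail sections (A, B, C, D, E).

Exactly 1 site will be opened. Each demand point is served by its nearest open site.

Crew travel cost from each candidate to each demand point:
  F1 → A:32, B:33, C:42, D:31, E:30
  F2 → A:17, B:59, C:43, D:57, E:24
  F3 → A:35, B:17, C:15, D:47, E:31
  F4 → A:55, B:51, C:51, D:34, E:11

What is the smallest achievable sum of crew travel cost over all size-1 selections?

Open {F3}.
  A→F3 35, B→F3 17, C→F3 15, D→F3 47, E→F3 31  ⇒ total 145.
Compare {F1}: total 168.
Compare {F2}: total 200.
No size-1 selection does better; minimum is 145.

145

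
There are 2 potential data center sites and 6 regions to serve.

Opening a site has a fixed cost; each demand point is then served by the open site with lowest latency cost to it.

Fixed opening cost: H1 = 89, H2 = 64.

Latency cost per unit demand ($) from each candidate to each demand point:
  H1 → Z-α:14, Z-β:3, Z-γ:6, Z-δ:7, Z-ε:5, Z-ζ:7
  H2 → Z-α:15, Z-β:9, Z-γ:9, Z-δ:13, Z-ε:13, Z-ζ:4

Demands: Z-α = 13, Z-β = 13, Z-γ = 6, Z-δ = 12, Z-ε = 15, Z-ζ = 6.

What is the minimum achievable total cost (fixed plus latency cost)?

Open {H1}: assign each demand point to its cheapest open site.
  Z-α→H1 13×14=182, Z-β→H1 13×3=39, Z-γ→H1 6×6=36, Z-δ→H1 12×7=84, Z-ε→H1 15×5=75, Z-ζ→H1 6×7=42
  latency cost 458, fixed 89 → total 547.
Compare {H1, H2}: latency cost 440 + fixed 153 = 593.
Compare {H2}: latency cost 741 + fixed 64 = 805.

547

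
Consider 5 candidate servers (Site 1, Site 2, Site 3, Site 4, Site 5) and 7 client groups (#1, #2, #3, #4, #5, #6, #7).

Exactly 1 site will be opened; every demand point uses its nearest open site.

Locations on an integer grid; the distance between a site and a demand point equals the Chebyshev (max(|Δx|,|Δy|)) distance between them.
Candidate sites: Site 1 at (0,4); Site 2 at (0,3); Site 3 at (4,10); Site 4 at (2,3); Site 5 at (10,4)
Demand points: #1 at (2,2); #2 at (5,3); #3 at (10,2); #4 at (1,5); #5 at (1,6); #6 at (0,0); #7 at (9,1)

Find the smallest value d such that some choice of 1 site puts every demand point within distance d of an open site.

Open {Site 4}.
  Farthest demand point is #3 at distance 8 (to Site 4); all others are ≤ 8.
With {Site 1} the worst case is 10.
With {Site 2} the worst case is 10.
No size-1 selection achieves below 8.

8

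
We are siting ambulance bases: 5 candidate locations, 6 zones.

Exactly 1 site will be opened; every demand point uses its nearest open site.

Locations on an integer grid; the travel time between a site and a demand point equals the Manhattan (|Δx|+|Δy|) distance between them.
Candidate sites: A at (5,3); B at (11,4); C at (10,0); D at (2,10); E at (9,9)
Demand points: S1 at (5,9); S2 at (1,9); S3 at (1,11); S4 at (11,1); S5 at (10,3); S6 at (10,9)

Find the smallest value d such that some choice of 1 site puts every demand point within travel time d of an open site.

Open {E}.
  Farthest demand point is S3 at travel time 10 (to E); all others are ≤ 10.
With {A} the worst case is 12.
With {B} the worst case is 17.
No size-1 selection achieves below 10.

10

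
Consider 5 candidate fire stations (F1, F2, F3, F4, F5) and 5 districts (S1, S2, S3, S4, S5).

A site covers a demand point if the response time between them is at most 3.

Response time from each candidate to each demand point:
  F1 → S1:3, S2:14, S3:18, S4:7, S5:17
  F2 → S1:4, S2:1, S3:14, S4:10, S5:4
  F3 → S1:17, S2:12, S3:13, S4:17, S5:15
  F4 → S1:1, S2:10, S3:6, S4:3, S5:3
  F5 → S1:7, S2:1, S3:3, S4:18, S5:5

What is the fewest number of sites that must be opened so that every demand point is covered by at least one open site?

2

Coverage sets (demand points within 3 of each site):
  F1: {S1}
  F2: {S2}
  F3: {}
  F4: {S1, S4, S5}
  F5: {S2, S3}
No single site covers all 5 demand points.
But {F4, F5} covers everything, so the minimum is 2.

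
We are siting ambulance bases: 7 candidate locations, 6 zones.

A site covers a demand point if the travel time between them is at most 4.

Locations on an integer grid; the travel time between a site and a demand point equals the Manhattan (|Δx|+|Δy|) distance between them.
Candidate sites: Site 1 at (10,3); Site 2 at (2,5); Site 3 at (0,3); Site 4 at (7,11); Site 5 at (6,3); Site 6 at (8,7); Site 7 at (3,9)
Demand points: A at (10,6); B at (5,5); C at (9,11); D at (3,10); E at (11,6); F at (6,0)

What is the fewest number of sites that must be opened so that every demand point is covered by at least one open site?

4

Coverage sets (demand points within 4 of each site):
  Site 1: {A, E}
  Site 2: {B}
  Site 3: {}
  Site 4: {C}
  Site 5: {B, F}
  Site 6: {A, E}
  Site 7: {D}
No 3 sites suffice: every size-3 union leaves at least one demand point uncovered.
But {Site 1, Site 4, Site 5, Site 7} covers everything, so the minimum is 4.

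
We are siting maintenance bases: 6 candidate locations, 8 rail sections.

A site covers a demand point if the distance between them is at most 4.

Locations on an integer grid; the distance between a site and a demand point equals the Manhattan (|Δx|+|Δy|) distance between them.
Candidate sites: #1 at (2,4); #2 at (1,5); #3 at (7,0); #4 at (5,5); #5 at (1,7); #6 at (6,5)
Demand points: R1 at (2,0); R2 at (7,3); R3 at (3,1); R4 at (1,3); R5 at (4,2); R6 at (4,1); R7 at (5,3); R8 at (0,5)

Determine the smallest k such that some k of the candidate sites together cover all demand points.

2

Coverage sets (demand points within 4 of each site):
  #1: {R1, R3, R4, R5, R7, R8}
  #2: {R4, R8}
  #3: {R2, R6}
  #4: {R2, R5, R7}
  #5: {R4, R8}
  #6: {R2, R7}
No single site covers all 8 demand points.
But {#1, #3} covers everything, so the minimum is 2.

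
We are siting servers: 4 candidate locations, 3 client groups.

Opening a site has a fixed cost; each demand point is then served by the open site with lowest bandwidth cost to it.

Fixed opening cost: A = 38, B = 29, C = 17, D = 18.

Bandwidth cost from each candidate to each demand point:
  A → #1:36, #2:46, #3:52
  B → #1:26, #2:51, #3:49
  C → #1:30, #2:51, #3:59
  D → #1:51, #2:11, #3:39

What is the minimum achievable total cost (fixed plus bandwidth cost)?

Open {C, D}: assign each demand point to its cheapest open site.
  #1→C 30, #2→D 11, #3→D 39
  bandwidth cost 80, fixed 35 → total 115.
Compare {D}: bandwidth cost 101 + fixed 18 = 119.
Compare {B, D}: bandwidth cost 76 + fixed 47 = 123.
Compare {B, C, D}: bandwidth cost 76 + fixed 64 = 140.
All other subsets cost ≥ 119. Minimum total cost: 115.

115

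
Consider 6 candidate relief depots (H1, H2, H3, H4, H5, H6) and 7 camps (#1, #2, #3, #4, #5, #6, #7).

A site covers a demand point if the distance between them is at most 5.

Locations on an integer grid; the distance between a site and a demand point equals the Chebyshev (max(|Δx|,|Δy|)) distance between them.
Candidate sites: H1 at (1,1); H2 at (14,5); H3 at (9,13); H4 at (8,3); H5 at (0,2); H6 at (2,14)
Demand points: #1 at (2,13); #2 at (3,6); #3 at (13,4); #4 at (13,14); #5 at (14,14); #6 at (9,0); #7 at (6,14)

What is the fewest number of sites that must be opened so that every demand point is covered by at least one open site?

3

Coverage sets (demand points within 5 of each site):
  H1: {#2}
  H2: {#3, #6}
  H3: {#4, #5, #7}
  H4: {#2, #3, #6}
  H5: {#2}
  H6: {#1, #7}
No 2 sites suffice: every size-2 union leaves at least one demand point uncovered.
But {H3, H4, H6} covers everything, so the minimum is 3.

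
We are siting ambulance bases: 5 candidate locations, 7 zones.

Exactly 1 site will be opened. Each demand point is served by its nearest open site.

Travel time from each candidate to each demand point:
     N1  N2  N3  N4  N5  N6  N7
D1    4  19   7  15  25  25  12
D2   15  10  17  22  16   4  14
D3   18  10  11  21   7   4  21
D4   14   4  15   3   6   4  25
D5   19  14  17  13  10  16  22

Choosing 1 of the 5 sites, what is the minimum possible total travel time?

71

Open {D4}.
  N1→D4 14, N2→D4 4, N3→D4 15, N4→D4 3, N5→D4 6, N6→D4 4, N7→D4 25  ⇒ total 71.
Compare {D3}: total 92.
Compare {D2}: total 98.
No size-1 selection does better; minimum is 71.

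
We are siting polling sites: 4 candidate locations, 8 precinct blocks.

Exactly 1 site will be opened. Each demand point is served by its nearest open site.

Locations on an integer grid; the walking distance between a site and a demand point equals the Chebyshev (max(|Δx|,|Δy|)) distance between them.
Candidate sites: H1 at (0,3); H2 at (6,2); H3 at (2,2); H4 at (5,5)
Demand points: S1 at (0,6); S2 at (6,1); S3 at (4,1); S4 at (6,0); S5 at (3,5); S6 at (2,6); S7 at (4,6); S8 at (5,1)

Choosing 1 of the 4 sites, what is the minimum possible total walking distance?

Open {H2}.
  S1→H2 6, S2→H2 1, S3→H2 2, S4→H2 2, S5→H2 3, S6→H2 4, S7→H2 4, S8→H2 1  ⇒ total 23.
Compare {H3}: total 28.
Compare {H4}: total 28.
No size-1 selection does better; minimum is 23.

23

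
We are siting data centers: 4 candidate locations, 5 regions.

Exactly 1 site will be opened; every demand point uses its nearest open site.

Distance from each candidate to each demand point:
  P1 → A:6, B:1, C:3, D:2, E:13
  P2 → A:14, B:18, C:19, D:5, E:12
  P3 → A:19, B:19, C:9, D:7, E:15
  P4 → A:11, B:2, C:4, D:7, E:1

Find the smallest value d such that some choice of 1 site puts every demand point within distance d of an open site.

11

Open {P4}.
  Farthest demand point is A at distance 11 (to P4); all others are ≤ 11.
With {P1} the worst case is 13.
With {P2} the worst case is 19.
No size-1 selection achieves below 11.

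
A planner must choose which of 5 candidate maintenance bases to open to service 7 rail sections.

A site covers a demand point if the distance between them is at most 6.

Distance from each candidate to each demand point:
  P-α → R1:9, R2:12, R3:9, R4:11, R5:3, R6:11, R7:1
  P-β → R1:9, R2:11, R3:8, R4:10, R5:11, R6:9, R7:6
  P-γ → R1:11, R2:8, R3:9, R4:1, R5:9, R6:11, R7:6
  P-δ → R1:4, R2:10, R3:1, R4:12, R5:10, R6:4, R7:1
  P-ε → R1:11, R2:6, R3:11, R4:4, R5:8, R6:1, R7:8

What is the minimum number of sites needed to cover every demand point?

3

Coverage sets (demand points within 6 of each site):
  P-α: {R5, R7}
  P-β: {R7}
  P-γ: {R4, R7}
  P-δ: {R1, R3, R6, R7}
  P-ε: {R2, R4, R6}
No 2 sites suffice: every size-2 union leaves at least one demand point uncovered.
But {P-α, P-δ, P-ε} covers everything, so the minimum is 3.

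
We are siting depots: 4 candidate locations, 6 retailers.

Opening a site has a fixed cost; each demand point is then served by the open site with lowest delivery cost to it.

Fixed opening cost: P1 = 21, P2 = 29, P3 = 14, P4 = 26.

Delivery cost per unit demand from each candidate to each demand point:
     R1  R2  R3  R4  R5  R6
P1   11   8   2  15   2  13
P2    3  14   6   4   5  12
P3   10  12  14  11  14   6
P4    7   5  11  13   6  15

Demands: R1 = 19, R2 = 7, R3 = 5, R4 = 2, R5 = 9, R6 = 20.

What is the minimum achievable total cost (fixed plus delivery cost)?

333

Open {P1, P2, P3}: assign each demand point to its cheapest open site.
  R1→P2 19×3=57, R2→P1 7×8=56, R3→P1 5×2=10, R4→P2 2×4=8, R5→P1 9×2=18, R6→P3 20×6=120
  delivery cost 269, fixed 64 → total 333.
Compare {P1, P2, P3, P4}: delivery cost 248 + fixed 90 = 338.
Compare {P2, P3, P4}: delivery cost 295 + fixed 69 = 364.
Compare {P2, P3}: delivery cost 344 + fixed 43 = 387.
All other subsets cost ≥ 338. Minimum total cost: 333.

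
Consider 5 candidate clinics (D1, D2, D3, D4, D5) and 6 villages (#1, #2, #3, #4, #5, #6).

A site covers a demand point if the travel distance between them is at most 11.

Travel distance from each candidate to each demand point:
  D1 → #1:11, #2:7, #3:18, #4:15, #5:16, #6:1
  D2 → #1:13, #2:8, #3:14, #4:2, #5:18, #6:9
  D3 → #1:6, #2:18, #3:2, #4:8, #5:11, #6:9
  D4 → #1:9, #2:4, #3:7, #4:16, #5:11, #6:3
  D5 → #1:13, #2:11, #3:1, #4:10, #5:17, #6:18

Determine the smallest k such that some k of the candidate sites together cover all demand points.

2

Coverage sets (demand points within 11 of each site):
  D1: {#1, #2, #6}
  D2: {#2, #4, #6}
  D3: {#1, #3, #4, #5, #6}
  D4: {#1, #2, #3, #5, #6}
  D5: {#2, #3, #4}
No single site covers all 6 demand points.
But {D1, D3} covers everything, so the minimum is 2.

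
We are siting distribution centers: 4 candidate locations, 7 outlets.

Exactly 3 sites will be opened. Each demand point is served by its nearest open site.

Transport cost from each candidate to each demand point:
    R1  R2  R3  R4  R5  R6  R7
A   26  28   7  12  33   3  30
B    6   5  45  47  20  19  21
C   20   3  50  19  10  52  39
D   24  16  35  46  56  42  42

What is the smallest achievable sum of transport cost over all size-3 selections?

Open {A, B, C}.
  R1→B 6, R2→C 3, R3→A 7, R4→A 12, R5→C 10, R6→A 3, R7→B 21  ⇒ total 62.
Compare {A, B, D}: total 74.
Compare {A, C, D}: total 85.
No size-3 selection does better; minimum is 62.

62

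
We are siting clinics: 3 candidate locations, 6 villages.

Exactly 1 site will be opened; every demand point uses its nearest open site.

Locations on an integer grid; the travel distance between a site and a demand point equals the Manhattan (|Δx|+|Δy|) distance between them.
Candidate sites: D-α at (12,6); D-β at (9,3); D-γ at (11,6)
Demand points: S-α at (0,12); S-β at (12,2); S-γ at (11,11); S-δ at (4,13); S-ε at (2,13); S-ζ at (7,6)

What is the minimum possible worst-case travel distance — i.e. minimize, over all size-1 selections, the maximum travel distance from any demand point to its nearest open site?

17

Open {D-γ}.
  Farthest demand point is S-α at travel distance 17 (to D-γ); all others are ≤ 17.
With {D-α} the worst case is 18.
With {D-β} the worst case is 18.
No size-1 selection achieves below 17.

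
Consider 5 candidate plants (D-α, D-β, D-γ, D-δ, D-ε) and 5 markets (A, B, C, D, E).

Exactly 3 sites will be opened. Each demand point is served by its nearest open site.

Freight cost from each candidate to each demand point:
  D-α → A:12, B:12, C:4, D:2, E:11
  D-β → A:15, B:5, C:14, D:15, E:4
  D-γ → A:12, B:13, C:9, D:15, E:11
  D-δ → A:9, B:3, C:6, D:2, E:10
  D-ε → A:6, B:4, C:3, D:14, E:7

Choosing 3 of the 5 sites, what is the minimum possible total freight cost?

18

Open {D-β, D-δ, D-ε}.
  A→D-ε 6, B→D-δ 3, C→D-ε 3, D→D-δ 2, E→D-β 4  ⇒ total 18.
Compare {D-α, D-β, D-ε}: total 19.
Compare {D-α, D-δ, D-ε}: total 21.
No size-3 selection does better; minimum is 18.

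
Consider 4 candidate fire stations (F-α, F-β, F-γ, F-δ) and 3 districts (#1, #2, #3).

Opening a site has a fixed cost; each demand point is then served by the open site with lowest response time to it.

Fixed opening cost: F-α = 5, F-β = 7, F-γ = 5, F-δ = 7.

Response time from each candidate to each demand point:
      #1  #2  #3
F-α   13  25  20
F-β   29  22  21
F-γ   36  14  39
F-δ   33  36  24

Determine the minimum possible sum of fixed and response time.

Open {F-α, F-γ}: assign each demand point to its cheapest open site.
  #1→F-α 13, #2→F-γ 14, #3→F-α 20
  response time 47, fixed 10 → total 57.
Compare {F-α}: response time 58 + fixed 5 = 63.
Compare {F-α, F-β, F-γ}: response time 47 + fixed 17 = 64.
Compare {F-α, F-γ, F-δ}: response time 47 + fixed 17 = 64.
All other subsets cost ≥ 63. Minimum total cost: 57.

57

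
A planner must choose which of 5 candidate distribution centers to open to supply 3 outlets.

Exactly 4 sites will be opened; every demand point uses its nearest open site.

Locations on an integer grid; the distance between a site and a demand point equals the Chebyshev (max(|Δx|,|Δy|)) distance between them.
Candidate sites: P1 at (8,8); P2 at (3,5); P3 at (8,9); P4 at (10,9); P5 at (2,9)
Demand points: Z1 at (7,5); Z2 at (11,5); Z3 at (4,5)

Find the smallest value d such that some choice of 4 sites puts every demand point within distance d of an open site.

3

Open {P1, P2, P3, P4}.
  Farthest demand point is Z1 at distance 3 (to P1); all others are ≤ 3.
With {P1, P2, P3, P5} the worst case is 3.
With {P1, P2, P4, P5} the worst case is 3.
No size-4 selection achieves below 3.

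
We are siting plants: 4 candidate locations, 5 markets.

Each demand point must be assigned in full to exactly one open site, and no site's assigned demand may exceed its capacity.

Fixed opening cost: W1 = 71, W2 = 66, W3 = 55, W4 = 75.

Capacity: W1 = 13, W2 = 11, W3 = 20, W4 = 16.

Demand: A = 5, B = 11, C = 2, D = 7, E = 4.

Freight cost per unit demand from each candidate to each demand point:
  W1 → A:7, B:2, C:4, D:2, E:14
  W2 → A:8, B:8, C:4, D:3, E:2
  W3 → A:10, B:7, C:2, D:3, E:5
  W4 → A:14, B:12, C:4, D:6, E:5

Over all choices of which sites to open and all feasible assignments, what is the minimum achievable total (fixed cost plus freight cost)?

243

Open {W1, W3}; cheapest assignment that respects the capacities:
  W1 (cap 13, load 11): B — cost 11×2 = 22
  W3 (cap 20, load 18): A, C, D, E — cost 5×10 + 2×2 + 7×3 + 4×5 = 95
  Shipping 117, fixed 126 → total 243.
  Any other capacity-feasible assignment to {W1, W3} ships for at least 117.
Compare {W2, W3}: its best feasible assignment gives total 271.
Compare {W1, W2, W3}: its best feasible assignment gives total 287.
Every other set of open sites that can feasibly serve all demand totals ≥ 271 even under its best assignment. Minimum: 243.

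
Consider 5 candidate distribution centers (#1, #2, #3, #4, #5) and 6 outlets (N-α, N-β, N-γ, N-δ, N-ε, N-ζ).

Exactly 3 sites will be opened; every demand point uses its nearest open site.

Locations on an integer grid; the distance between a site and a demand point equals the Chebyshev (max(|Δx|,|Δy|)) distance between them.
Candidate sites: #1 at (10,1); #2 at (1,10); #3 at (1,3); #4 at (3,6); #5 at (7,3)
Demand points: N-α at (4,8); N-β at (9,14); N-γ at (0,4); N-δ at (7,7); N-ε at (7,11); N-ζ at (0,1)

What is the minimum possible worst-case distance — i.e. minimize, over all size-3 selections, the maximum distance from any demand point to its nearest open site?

8

Open {#1, #2, #3}.
  Farthest demand point is N-β at distance 8 (to #2); all others are ≤ 8.
With {#1, #2, #4} the worst case is 8.
With {#1, #2, #5} the worst case is 8.
No size-3 selection achieves below 8.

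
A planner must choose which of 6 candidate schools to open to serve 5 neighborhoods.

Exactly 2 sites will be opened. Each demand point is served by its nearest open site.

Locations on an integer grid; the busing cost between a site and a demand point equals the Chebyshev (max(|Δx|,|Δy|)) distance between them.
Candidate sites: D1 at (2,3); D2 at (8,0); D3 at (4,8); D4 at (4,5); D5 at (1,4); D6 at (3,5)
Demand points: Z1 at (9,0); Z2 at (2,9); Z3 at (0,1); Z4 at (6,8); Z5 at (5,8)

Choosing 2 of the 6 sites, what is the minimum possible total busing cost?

Open {D2, D3}.
  Z1→D2 1, Z2→D3 2, Z3→D3 7, Z4→D3 2, Z5→D3 1  ⇒ total 13.
Compare {D1, D3}: total 14.
Compare {D3, D4}: total 14.
No size-2 selection does better; minimum is 13.

13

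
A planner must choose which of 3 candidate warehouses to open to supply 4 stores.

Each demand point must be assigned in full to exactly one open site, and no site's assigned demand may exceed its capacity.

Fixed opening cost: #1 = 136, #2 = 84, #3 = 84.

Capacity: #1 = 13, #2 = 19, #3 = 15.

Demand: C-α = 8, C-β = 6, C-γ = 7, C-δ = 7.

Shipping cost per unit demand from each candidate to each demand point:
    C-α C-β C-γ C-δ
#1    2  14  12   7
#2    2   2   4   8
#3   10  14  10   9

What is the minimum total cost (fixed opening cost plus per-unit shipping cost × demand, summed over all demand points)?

Open {#2, #3}; cheapest assignment that respects the capacities:
  #2 (cap 19, load 14): C-α, C-β — cost 8×2 + 6×2 = 28
  #3 (cap 15, load 14): C-γ, C-δ — cost 7×10 + 7×9 = 133
  Shipping 161, fixed 168 → total 329.
  Any other capacity-feasible assignment to {#2, #3} ships for at least 161.
Compare {#1, #2}: its best feasible assignment gives total 397.
Compare {#1, #2, #3}: its best feasible assignment gives total 423.
Every other set of open sites that can feasibly serve all demand totals ≥ 397 even under its best assignment. Minimum: 329.

329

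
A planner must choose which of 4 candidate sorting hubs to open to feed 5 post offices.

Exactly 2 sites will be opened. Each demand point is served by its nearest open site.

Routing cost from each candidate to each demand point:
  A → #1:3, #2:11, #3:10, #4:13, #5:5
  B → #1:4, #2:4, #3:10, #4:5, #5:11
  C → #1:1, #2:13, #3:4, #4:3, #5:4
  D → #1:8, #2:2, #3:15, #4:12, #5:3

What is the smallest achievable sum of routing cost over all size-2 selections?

13

Open {C, D}.
  #1→C 1, #2→D 2, #3→C 4, #4→C 3, #5→D 3  ⇒ total 13.
Compare {B, C}: total 16.
Compare {A, C}: total 23.
No size-2 selection does better; minimum is 13.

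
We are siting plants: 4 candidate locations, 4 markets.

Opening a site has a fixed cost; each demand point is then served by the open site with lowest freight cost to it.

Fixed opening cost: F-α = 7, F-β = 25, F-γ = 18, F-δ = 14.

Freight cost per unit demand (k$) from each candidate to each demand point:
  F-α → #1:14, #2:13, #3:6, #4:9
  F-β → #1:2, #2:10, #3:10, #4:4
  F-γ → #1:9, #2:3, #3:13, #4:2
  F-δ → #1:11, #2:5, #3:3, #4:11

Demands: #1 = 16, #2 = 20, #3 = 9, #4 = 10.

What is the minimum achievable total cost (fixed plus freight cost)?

196

Open {F-β, F-γ, F-δ}: assign each demand point to its cheapest open site.
  #1→F-β 16×2=32, #2→F-γ 20×3=60, #3→F-δ 9×3=27, #4→F-γ 10×2=20
  freight cost 139, fixed 57 → total 196.
Compare {F-α, F-β, F-γ, F-δ}: freight cost 139 + fixed 64 = 203.
Compare {F-α, F-β, F-γ}: freight cost 166 + fixed 50 = 216.
Compare {F-β, F-δ}: freight cost 199 + fixed 39 = 238.
All other subsets cost ≥ 203. Minimum total cost: 196.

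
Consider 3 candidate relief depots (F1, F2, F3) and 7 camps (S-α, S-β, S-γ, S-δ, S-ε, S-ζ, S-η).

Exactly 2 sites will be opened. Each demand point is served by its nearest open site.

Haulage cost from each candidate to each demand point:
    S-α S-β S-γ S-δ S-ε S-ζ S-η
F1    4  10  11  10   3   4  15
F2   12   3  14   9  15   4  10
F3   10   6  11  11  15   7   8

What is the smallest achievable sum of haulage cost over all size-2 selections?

44

Open {F1, F2}.
  S-α→F1 4, S-β→F2 3, S-γ→F1 11, S-δ→F2 9, S-ε→F1 3, S-ζ→F1 4, S-η→F2 10  ⇒ total 44.
Compare {F1, F3}: total 46.
Compare {F2, F3}: total 60.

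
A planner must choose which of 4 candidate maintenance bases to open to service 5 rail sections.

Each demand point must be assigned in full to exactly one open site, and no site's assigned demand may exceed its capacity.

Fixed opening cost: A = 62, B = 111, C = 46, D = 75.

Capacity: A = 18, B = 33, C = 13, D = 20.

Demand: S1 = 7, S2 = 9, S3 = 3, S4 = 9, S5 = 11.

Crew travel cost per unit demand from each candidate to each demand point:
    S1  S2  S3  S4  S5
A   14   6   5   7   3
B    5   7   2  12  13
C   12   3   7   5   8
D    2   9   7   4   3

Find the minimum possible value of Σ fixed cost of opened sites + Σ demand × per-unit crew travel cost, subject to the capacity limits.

308

Open {A, C, D}; cheapest assignment that respects the capacities:
  A (cap 18, load 14): S3, S5 — cost 3×5 + 11×3 = 48
  C (cap 13, load 9): S2 — cost 9×3 = 27
  D (cap 20, load 16): S1, S4 — cost 7×2 + 9×4 = 50
  Shipping 125, fixed 183 → total 308.
  Any other capacity-feasible assignment to {A, C, D} ships for at least 125.
Compare {B, D}: its best feasible assignment gives total 359.
Compare {B, C, D}: its best feasible assignment gives total 369.
Every other set of open sites that can feasibly serve all demand totals ≥ 359 even under its best assignment. Minimum: 308.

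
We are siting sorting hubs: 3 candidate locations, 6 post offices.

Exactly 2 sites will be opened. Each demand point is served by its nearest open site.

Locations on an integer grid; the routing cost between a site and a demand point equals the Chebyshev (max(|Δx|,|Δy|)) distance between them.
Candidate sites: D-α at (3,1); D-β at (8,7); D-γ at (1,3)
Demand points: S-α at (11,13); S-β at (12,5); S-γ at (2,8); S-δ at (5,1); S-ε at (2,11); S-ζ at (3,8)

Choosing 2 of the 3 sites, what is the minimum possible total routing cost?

29

Open {D-α, D-β}.
  S-α→D-β 6, S-β→D-β 4, S-γ→D-β 6, S-δ→D-α 2, S-ε→D-β 6, S-ζ→D-β 5  ⇒ total 29.
Compare {D-β, D-γ}: total 30.
Compare {D-α, D-γ}: total 39.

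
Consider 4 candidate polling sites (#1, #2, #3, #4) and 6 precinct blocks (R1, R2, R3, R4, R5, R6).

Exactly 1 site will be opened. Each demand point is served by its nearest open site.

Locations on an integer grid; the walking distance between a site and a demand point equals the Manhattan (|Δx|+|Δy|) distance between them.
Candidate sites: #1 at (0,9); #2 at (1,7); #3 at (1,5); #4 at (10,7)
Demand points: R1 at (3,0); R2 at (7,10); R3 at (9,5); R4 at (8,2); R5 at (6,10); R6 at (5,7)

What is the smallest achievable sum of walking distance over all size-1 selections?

42

Open {#4}.
  R1→#4 14, R2→#4 6, R3→#4 3, R4→#4 7, R5→#4 7, R6→#4 5  ⇒ total 42.
Compare {#2}: total 52.
Compare {#3}: total 52.
No size-1 selection does better; minimum is 42.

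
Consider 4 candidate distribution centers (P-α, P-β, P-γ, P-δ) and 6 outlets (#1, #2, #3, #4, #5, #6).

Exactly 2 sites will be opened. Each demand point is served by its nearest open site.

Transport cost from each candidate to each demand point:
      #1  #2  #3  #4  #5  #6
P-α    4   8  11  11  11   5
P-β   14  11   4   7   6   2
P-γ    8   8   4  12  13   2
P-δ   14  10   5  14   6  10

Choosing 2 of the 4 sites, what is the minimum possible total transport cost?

31

Open {P-α, P-β}.
  #1→P-α 4, #2→P-α 8, #3→P-β 4, #4→P-β 7, #5→P-β 6, #6→P-β 2  ⇒ total 31.
Compare {P-β, P-γ}: total 35.
Compare {P-α, P-δ}: total 39.
No size-2 selection does better; minimum is 31.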